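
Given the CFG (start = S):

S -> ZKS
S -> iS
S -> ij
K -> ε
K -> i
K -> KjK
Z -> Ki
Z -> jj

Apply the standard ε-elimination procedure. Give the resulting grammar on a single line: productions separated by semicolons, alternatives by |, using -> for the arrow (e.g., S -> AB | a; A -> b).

S -> ZS | iS | ij | ZKS; K -> i | j | Kj | jK | KjK; Z -> i | Ki | jj

Nullable set: {K}.
S -> ZKS: K nullable, giving ZKS | ZS.
Drop K -> ε.
K -> KjK: K, K nullable, giving Kj | KjK | j | jK.
Z -> Ki: K nullable, giving Ki | i.
Unchanged (no nullable symbols): S -> iS; S -> ij; K -> i; Z -> jj.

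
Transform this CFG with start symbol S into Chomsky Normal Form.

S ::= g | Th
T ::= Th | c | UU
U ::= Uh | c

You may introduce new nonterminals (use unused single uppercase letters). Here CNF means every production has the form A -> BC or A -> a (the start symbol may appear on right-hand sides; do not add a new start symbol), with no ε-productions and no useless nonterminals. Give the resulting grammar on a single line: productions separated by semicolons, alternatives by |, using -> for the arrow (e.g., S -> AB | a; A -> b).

S -> g | TA; A -> h; T -> c | TA | UU; U -> c | UA

No ε-productions.
No unit productions to eliminate.
TERM: introduce A -> h and substitute in every rule of length ≥2.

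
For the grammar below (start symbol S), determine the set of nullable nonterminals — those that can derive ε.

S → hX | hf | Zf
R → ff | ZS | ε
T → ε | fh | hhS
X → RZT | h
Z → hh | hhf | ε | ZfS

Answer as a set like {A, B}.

{R, T, X, Z}

Directly nullable (have an ε-rule): {R, T, Z}.
X is nullable via X -> RZT (every symbol on the right is already known nullable).
Not nullable: S — each has a terminal in every rule's right-hand side or depends on a non-nullable symbol.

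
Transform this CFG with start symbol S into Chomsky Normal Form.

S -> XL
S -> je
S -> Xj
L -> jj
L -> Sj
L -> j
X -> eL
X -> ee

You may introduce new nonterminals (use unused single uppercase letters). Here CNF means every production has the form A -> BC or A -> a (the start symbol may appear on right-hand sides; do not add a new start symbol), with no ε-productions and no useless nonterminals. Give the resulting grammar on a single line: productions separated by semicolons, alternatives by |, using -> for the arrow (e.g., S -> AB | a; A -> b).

S -> AB | XA | XL; A -> j; B -> e; L -> j | AA | SA; X -> BB | BL

No ε-productions.
No unit productions to eliminate.
TERM: introduce B -> e, A -> j and substitute in every rule of length ≥2.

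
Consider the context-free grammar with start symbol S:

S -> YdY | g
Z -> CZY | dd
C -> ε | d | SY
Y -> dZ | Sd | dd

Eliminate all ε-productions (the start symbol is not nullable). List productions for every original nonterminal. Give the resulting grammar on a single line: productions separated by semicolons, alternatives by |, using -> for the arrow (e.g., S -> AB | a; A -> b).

S -> g | YdY; C -> d | SY; Y -> Sd | dZ | dd; Z -> ZY | dd | CZY

Nullable set: {C}.
Drop C -> ε.
Z -> CZY: C nullable, giving CZY | ZY.
Unchanged (no nullable symbols): S -> YdY; S -> g; C -> SY; C -> d; Y -> Sd; Y -> dZ; Y -> dd; Z -> dd.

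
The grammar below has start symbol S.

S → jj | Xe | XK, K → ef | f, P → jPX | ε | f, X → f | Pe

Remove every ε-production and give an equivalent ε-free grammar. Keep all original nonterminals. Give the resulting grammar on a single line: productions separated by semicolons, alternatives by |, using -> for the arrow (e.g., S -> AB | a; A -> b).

S -> XK | Xe | jj; K -> f | ef; P -> f | jX | jPX; X -> e | f | Pe

Nullable set: {P}.
Drop P -> ε.
P -> jPX: P nullable, giving jPX | jX.
X -> Pe: P nullable, giving Pe | e.
Unchanged (no nullable symbols): S -> XK; S -> Xe; S -> jj; K -> ef; K -> f; P -> f; X -> f.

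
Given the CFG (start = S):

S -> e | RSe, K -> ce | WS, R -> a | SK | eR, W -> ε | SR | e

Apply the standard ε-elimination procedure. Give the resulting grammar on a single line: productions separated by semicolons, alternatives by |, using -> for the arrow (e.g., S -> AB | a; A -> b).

S -> e | RSe; K -> S | WS | ce; R -> a | SK | eR; W -> e | SR

Nullable set: {W}.
K -> WS: W nullable, giving S | WS.
Drop W -> ε.
Unchanged (no nullable symbols): S -> RSe; S -> e; K -> ce; R -> SK; R -> a; R -> eR; W -> SR; W -> e.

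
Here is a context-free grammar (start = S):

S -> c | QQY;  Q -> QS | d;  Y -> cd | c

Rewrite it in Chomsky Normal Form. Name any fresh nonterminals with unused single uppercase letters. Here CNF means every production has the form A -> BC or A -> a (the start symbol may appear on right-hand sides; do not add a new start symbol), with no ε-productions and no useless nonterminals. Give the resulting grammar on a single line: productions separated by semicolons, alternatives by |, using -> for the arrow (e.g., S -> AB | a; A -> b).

No ε-productions.
No unit productions to eliminate.
TERM: introduce A -> c, B -> d and substitute in every rule of length ≥2.
BIN: S -> QQY becomes S -> QC, C -> QY.

S -> c | QC; A -> c; B -> d; C -> QY; Q -> d | QS; Y -> c | AB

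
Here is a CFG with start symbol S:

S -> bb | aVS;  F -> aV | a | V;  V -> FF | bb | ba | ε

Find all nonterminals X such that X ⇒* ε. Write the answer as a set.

{F, V}

Directly nullable (have an ε-rule): {V}.
F is nullable via F -> V (every symbol on the right is already known nullable).
Not nullable: S — each has a terminal in every rule's right-hand side or depends on a non-nullable symbol.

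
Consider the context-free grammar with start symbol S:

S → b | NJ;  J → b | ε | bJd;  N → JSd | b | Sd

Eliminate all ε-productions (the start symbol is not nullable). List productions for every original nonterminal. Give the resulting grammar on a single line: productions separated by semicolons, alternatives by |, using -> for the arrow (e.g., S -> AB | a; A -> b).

Nullable set: {J}.
S -> NJ: J nullable, giving N | NJ.
Drop J -> ε.
J -> bJd: J nullable, giving bJd | bd.
N -> JSd: J nullable, giving JSd | Sd.
Unchanged (no nullable symbols): S -> b; J -> b; N -> Sd; N -> b.

S -> N | b | NJ; J -> b | bd | bJd; N -> b | Sd | JSd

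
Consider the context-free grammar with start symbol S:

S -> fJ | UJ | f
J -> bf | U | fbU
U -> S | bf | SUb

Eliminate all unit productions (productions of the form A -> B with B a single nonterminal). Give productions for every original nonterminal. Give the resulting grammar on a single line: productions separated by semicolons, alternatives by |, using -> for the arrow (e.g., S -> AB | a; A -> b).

Unit productions: J->U, U->S.
Unit pairs (A ⇒* B via units): (J,S), (J,U), (U,S).
S: inherits non-unit rules of {S} → UJ | f | fJ.
J: inherits non-unit rules of {J, S, U} → SUb | UJ | bf | f | fJ | fbU.
U: inherits non-unit rules of {S, U} → SUb | UJ | bf | f | fJ.

S -> f | UJ | fJ; J -> f | UJ | bf | fJ | SUb | fbU; U -> f | UJ | bf | fJ | SUb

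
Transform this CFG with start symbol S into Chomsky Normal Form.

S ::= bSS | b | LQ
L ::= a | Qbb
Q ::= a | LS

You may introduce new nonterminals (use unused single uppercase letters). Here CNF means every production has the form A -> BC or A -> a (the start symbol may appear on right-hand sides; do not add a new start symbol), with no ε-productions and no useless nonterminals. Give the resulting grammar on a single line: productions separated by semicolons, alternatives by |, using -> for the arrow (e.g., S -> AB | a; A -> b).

S -> b | AC | LQ; A -> b; B -> AA; C -> SS; L -> a | QB; Q -> a | LS

No ε-productions.
No unit productions to eliminate.
TERM: introduce A -> b and substitute in every rule of length ≥2.
BIN: L -> QAA becomes L -> QB, B -> AA; S -> ASS becomes S -> AC, C -> SS.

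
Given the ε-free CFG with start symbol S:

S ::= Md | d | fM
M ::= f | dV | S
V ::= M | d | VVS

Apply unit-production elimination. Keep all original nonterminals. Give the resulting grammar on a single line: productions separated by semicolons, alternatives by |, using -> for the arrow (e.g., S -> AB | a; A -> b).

Unit productions: M->S, V->M.
Unit pairs (A ⇒* B via units): (M,S), (V,M), (V,S).
S: inherits non-unit rules of {S} → Md | d | fM.
M: inherits non-unit rules of {M, S} → Md | d | dV | f | fM.
V: inherits non-unit rules of {M, S, V} → Md | VVS | d | dV | f | fM.

S -> d | Md | fM; M -> d | f | Md | dV | fM; V -> d | f | Md | dV | fM | VVS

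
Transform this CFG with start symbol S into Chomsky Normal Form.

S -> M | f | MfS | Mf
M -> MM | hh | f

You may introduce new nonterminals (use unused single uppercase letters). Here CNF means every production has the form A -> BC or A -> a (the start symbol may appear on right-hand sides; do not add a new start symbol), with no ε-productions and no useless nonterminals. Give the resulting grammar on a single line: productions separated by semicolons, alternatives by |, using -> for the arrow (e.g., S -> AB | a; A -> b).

No ε-productions.
After unit-elimination: S -> f | MM | Mf | hh | MfS; M -> f | MM | hh.
TERM: introduce B -> f, A -> h and substitute in every rule of length ≥2.
BIN: S -> MBS becomes S -> MC, C -> BS.

S -> f | AA | MB | MC | MM; A -> h; B -> f; C -> BS; M -> f | AA | MM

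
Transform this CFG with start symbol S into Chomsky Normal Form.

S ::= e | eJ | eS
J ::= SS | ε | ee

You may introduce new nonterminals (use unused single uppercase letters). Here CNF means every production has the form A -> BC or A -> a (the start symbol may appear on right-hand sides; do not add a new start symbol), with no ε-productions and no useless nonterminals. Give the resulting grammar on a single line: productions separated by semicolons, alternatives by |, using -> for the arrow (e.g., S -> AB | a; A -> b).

S -> e | AJ | AS; A -> e; J -> AA | SS

Nullable: {J}; after ε-elimination: S -> e | eJ | eS; J -> SS | ee.
No unit productions to eliminate.
TERM: introduce A -> e and substitute in every rule of length ≥2.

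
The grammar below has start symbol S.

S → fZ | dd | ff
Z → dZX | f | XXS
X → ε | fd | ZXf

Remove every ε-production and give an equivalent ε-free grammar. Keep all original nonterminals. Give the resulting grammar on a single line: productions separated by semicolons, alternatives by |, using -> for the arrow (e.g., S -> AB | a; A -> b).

Nullable set: {X}.
Drop X -> ε.
X -> ZXf: X nullable, giving ZXf | Zf.
Z -> XXS: X, X nullable, giving S | XS | XXS.
Z -> dZX: X nullable, giving dZ | dZX.
Unchanged (no nullable symbols): S -> dd; S -> fZ; S -> ff; X -> fd; Z -> f.

S -> dd | fZ | ff; X -> Zf | fd | ZXf; Z -> S | f | XS | dZ | XXS | dZX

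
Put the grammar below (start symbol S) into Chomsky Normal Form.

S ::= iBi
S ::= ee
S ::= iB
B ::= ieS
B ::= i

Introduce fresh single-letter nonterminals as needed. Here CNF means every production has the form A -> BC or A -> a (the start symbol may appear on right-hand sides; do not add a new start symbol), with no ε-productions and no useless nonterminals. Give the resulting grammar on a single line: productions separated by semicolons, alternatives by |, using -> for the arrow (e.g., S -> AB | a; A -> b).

S -> AB | AE | CC; A -> i; B -> i | AD; C -> e; D -> CS; E -> BA

No ε-productions.
No unit productions to eliminate.
TERM: introduce C -> e, A -> i and substitute in every rule of length ≥2.
BIN: B -> ACS becomes B -> AD, D -> CS; S -> ABA becomes S -> AE, E -> BA.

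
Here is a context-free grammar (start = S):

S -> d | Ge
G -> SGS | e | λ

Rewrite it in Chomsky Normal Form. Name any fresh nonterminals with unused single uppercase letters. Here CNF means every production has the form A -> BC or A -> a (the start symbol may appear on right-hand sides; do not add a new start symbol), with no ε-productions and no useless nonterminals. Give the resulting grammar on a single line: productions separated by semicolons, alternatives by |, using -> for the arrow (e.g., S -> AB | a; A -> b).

S -> d | e | GA; A -> e; B -> GS; G -> e | SB | SS

Nullable: {G}; after ε-elimination: S -> d | e | Ge; G -> e | SS | SGS.
No unit productions to eliminate.
TERM: introduce A -> e and substitute in every rule of length ≥2.
BIN: G -> SGS becomes G -> SB, B -> GS.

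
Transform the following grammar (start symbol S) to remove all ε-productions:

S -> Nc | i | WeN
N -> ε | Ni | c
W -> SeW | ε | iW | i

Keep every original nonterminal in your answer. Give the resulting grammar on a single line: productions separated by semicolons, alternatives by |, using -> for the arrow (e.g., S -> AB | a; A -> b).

Nullable set: {N, W}.
S -> Nc: N nullable, giving Nc | c.
S -> WeN: W, N nullable, giving We | WeN | e | eN.
Drop N -> ε.
N -> Ni: N nullable, giving Ni | i.
Drop W -> ε.
W -> SeW: W nullable, giving Se | SeW.
W -> iW: W nullable, giving i | iW.
Unchanged (no nullable symbols): S -> i; N -> c; W -> i.

S -> c | e | i | Nc | We | eN | WeN; N -> c | i | Ni; W -> i | Se | iW | SeW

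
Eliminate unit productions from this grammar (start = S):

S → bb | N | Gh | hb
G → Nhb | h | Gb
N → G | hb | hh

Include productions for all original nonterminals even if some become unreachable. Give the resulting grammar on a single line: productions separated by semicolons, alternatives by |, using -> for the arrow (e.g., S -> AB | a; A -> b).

S -> h | Gb | Gh | bb | hb | hh | Nhb; G -> h | Gb | Nhb; N -> h | Gb | hb | hh | Nhb

Unit productions: N->G, S->N.
Unit pairs (A ⇒* B via units): (N,G), (S,G), (S,N).
S: inherits non-unit rules of {G, N, S} → Gb | Gh | Nhb | bb | h | hb | hh.
G: inherits non-unit rules of {G} → Gb | Nhb | h.
N: inherits non-unit rules of {G, N} → Gb | Nhb | h | hb | hh.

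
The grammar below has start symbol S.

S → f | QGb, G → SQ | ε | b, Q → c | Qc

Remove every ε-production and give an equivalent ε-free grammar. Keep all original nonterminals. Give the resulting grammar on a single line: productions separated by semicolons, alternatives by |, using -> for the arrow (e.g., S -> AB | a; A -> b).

S -> f | Qb | QGb; G -> b | SQ; Q -> c | Qc

Nullable set: {G}.
S -> QGb: G nullable, giving QGb | Qb.
Drop G -> ε.
Unchanged (no nullable symbols): S -> f; G -> SQ; G -> b; Q -> Qc; Q -> c.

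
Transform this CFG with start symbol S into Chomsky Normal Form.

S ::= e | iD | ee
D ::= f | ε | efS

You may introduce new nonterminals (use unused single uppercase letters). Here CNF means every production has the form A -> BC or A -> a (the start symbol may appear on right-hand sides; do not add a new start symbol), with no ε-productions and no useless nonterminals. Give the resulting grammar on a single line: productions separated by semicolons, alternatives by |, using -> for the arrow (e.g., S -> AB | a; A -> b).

S -> e | i | AA | CD; A -> e; B -> f; C -> i; D -> f | AE; E -> BS

Nullable: {D}; after ε-elimination: S -> e | i | ee | iD; D -> f | efS.
No unit productions to eliminate.
TERM: introduce A -> e, B -> f, C -> i and substitute in every rule of length ≥2.
BIN: D -> ABS becomes D -> AE, E -> BS.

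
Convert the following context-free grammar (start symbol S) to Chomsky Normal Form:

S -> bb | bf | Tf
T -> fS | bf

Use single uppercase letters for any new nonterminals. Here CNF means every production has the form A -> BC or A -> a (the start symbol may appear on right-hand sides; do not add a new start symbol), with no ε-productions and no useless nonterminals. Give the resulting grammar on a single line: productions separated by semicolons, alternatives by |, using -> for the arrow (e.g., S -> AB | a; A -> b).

No ε-productions.
No unit productions to eliminate.
TERM: introduce B -> b, A -> f and substitute in every rule of length ≥2.

S -> BA | BB | TA; A -> f; B -> b; T -> AS | BA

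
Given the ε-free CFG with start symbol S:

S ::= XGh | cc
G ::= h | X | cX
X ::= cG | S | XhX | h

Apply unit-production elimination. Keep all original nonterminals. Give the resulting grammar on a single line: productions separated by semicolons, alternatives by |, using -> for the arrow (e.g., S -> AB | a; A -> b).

Unit productions: G->X, X->S.
Unit pairs (A ⇒* B via units): (G,S), (G,X), (X,S).
S: inherits non-unit rules of {S} → XGh | cc.
G: inherits non-unit rules of {G, S, X} → XGh | XhX | cG | cX | cc | h.
X: inherits non-unit rules of {S, X} → XGh | XhX | cG | cc | h.

S -> cc | XGh; G -> h | cG | cX | cc | XGh | XhX; X -> h | cG | cc | XGh | XhX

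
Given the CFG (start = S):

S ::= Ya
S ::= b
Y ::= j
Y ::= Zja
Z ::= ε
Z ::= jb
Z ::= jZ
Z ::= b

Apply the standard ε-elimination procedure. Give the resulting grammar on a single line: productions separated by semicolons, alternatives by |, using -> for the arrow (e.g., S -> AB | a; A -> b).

Nullable set: {Z}.
Y -> Zja: Z nullable, giving Zja | ja.
Drop Z -> ε.
Z -> jZ: Z nullable, giving j | jZ.
Unchanged (no nullable symbols): S -> Ya; S -> b; Y -> j; Z -> b; Z -> jb.

S -> b | Ya; Y -> j | ja | Zja; Z -> b | j | jZ | jb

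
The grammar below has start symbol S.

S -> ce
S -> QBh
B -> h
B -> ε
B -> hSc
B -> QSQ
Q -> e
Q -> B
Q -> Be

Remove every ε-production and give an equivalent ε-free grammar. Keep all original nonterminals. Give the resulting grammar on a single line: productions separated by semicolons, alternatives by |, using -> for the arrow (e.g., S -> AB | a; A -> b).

S -> h | Bh | Qh | ce | QBh; B -> S | h | QS | SQ | QSQ | hSc; Q -> B | e | Be

Nullable set: {B, Q}.
S -> QBh: Q, B nullable, giving Bh | QBh | Qh | h.
Drop B -> ε.
B -> QSQ: Q, Q nullable, giving QS | QSQ | S | SQ.
Q -> B: B nullable, giving B.
Q -> Be: B nullable, giving Be | e.
Unchanged (no nullable symbols): S -> ce; B -> h; B -> hSc; Q -> e.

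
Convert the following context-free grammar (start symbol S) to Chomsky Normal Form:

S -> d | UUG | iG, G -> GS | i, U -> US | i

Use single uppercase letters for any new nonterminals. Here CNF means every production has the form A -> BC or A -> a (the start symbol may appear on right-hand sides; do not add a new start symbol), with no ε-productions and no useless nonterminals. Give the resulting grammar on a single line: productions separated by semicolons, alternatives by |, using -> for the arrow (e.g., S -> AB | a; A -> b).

No ε-productions.
No unit productions to eliminate.
TERM: introduce A -> i and substitute in every rule of length ≥2.
BIN: S -> UUG becomes S -> UB, B -> UG.

S -> d | AG | UB; A -> i; B -> UG; G -> i | GS; U -> i | US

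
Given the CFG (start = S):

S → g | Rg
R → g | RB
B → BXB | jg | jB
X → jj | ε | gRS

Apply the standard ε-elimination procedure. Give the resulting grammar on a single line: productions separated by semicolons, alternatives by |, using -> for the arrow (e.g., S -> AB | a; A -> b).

Nullable set: {X}.
B -> BXB: X nullable, giving BB | BXB.
Drop X -> ε.
Unchanged (no nullable symbols): S -> Rg; S -> g; B -> jB; B -> jg; R -> RB; R -> g; X -> gRS; X -> jj.

S -> g | Rg; B -> BB | jB | jg | BXB; R -> g | RB; X -> jj | gRS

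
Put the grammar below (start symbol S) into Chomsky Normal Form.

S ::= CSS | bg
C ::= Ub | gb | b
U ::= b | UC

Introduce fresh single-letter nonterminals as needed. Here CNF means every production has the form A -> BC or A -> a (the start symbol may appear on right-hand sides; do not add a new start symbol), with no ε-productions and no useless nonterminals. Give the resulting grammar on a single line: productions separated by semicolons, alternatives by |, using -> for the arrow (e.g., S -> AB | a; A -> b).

No ε-productions.
No unit productions to eliminate.
TERM: introduce A -> b, B -> g and substitute in every rule of length ≥2.
BIN: S -> CSS becomes S -> CD, D -> SS.

S -> AB | CD; A -> b; B -> g; C -> b | BA | UA; D -> SS; U -> b | UC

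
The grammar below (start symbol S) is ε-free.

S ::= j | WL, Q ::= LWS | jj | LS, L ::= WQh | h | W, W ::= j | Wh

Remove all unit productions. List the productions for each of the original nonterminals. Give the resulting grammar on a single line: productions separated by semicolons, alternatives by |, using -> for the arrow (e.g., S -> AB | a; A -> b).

S -> j | WL; L -> h | j | Wh | WQh; Q -> LS | jj | LWS; W -> j | Wh

Unit productions: L->W.
Unit pairs (A ⇒* B via units): (L,W).
S: inherits non-unit rules of {S} → WL | j.
L: inherits non-unit rules of {L, W} → WQh | Wh | h | j.
Q: inherits non-unit rules of {Q} → LS | LWS | jj.
W: inherits non-unit rules of {W} → Wh | j.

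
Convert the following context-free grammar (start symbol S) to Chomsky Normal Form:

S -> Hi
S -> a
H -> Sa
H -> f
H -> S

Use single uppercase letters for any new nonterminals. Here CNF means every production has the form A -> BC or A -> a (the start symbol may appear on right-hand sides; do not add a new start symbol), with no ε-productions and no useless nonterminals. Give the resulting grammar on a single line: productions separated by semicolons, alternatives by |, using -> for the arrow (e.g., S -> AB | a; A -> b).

No ε-productions.
After unit-elimination: S -> a | Hi; H -> a | f | Hi | Sa.
TERM: introduce B -> a, A -> i and substitute in every rule of length ≥2.

S -> a | HA; A -> i; B -> a; H -> a | f | HA | SB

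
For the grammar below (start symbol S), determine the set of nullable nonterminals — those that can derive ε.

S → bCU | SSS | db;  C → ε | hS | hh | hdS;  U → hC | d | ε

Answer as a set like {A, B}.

Directly nullable (have an ε-rule): {C, U}.
Not nullable: S — each has a terminal in every rule's right-hand side or depends on a non-nullable symbol.

{C, U}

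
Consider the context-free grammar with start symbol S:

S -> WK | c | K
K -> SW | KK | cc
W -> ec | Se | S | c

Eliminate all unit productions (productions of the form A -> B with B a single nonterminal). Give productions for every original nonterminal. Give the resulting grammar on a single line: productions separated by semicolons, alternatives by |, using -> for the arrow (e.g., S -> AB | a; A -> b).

Unit productions: S->K, W->S.
Unit pairs (A ⇒* B via units): (S,K), (W,K), (W,S).
S: inherits non-unit rules of {K, S} → KK | SW | WK | c | cc.
K: inherits non-unit rules of {K} → KK | SW | cc.
W: inherits non-unit rules of {K, S, W} → KK | SW | Se | WK | c | cc | ec.

S -> c | KK | SW | WK | cc; K -> KK | SW | cc; W -> c | KK | SW | Se | WK | cc | ec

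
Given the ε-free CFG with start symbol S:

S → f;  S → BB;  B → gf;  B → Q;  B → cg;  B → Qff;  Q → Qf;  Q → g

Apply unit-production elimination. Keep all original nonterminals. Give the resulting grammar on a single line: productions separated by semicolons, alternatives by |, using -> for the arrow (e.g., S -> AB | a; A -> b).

Unit productions: B->Q.
Unit pairs (A ⇒* B via units): (B,Q).
S: inherits non-unit rules of {S} → BB | f.
B: inherits non-unit rules of {B, Q} → Qf | Qff | cg | g | gf.
Q: inherits non-unit rules of {Q} → Qf | g.

S -> f | BB; B -> g | Qf | cg | gf | Qff; Q -> g | Qf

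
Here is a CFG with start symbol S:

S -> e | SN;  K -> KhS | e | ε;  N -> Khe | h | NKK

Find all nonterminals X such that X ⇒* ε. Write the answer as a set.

{K}

Directly nullable (have an ε-rule): {K}.
Not nullable: N, S — each has a terminal in every rule's right-hand side or depends on a non-nullable symbol.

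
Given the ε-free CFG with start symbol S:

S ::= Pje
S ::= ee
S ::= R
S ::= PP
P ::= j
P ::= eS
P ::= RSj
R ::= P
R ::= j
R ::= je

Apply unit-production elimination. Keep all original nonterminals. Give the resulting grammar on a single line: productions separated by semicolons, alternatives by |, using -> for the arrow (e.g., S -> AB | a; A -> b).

Unit productions: R->P, S->R.
Unit pairs (A ⇒* B via units): (R,P), (S,P), (S,R).
S: inherits non-unit rules of {P, R, S} → PP | Pje | RSj | eS | ee | j | je.
P: inherits non-unit rules of {P} → RSj | eS | j.
R: inherits non-unit rules of {P, R} → RSj | eS | j | je.

S -> j | PP | eS | ee | je | Pje | RSj; P -> j | eS | RSj; R -> j | eS | je | RSj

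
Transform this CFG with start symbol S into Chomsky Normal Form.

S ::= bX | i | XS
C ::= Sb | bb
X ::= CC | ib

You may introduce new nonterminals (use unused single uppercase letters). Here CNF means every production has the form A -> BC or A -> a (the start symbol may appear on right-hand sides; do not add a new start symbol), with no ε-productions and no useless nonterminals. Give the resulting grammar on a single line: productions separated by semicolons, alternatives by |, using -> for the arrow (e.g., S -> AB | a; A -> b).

S -> i | AX | XS; A -> b; B -> i; C -> AA | SA; X -> BA | CC

No ε-productions.
No unit productions to eliminate.
TERM: introduce A -> b, B -> i and substitute in every rule of length ≥2.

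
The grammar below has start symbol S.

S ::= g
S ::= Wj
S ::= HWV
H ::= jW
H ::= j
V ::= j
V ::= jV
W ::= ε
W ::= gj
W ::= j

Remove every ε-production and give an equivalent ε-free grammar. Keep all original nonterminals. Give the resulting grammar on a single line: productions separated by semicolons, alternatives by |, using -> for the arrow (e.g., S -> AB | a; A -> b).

Nullable set: {W}.
S -> HWV: W nullable, giving HV | HWV.
S -> Wj: W nullable, giving Wj | j.
H -> jW: W nullable, giving j | jW.
Drop W -> ε.
Unchanged (no nullable symbols): S -> g; H -> j; V -> j; V -> jV; W -> gj; W -> j.

S -> g | j | HV | Wj | HWV; H -> j | jW; V -> j | jV; W -> j | gj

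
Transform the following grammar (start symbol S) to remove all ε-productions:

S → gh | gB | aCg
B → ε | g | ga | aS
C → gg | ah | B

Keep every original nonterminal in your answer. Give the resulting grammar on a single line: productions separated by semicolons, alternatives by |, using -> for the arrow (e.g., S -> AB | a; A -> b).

Nullable set: {B, C}.
S -> aCg: C nullable, giving aCg | ag.
S -> gB: B nullable, giving g | gB.
Drop B -> ε.
C -> B: B nullable, giving B.
Unchanged (no nullable symbols): S -> gh; B -> aS; B -> g; B -> ga; C -> ah; C -> gg.

S -> g | ag | gB | gh | aCg; B -> g | aS | ga; C -> B | ah | gg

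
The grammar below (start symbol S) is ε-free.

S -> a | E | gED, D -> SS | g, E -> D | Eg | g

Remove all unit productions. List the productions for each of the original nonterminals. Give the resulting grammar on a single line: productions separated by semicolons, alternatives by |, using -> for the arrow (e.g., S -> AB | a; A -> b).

S -> a | g | Eg | SS | gED; D -> g | SS; E -> g | Eg | SS

Unit productions: E->D, S->E.
Unit pairs (A ⇒* B via units): (E,D), (S,D), (S,E).
S: inherits non-unit rules of {D, E, S} → Eg | SS | a | g | gED.
D: inherits non-unit rules of {D} → SS | g.
E: inherits non-unit rules of {D, E} → Eg | SS | g.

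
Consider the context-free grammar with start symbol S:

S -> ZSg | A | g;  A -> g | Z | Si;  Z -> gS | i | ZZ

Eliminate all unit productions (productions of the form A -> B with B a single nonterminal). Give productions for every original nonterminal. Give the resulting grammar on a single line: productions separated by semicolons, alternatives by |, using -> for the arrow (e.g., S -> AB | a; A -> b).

S -> g | i | Si | ZZ | gS | ZSg; A -> g | i | Si | ZZ | gS; Z -> i | ZZ | gS

Unit productions: A->Z, S->A.
Unit pairs (A ⇒* B via units): (A,Z), (S,A), (S,Z).
S: inherits non-unit rules of {A, S, Z} → Si | ZSg | ZZ | g | gS | i.
A: inherits non-unit rules of {A, Z} → Si | ZZ | g | gS | i.
Z: inherits non-unit rules of {Z} → ZZ | gS | i.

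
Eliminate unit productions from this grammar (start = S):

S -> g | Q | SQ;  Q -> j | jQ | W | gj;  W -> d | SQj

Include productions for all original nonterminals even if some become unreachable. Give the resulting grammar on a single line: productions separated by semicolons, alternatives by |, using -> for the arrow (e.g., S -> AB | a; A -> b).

S -> d | g | j | SQ | gj | jQ | SQj; Q -> d | j | gj | jQ | SQj; W -> d | SQj

Unit productions: Q->W, S->Q.
Unit pairs (A ⇒* B via units): (Q,W), (S,Q), (S,W).
S: inherits non-unit rules of {Q, S, W} → SQ | SQj | d | g | gj | j | jQ.
Q: inherits non-unit rules of {Q, W} → SQj | d | gj | j | jQ.
W: inherits non-unit rules of {W} → SQj | d.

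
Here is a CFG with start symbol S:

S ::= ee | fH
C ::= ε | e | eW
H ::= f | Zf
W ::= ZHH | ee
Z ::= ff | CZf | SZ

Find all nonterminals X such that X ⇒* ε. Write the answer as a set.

{C}

Directly nullable (have an ε-rule): {C}.
Not nullable: H, S, W, Z — each has a terminal in every rule's right-hand side or depends on a non-nullable symbol.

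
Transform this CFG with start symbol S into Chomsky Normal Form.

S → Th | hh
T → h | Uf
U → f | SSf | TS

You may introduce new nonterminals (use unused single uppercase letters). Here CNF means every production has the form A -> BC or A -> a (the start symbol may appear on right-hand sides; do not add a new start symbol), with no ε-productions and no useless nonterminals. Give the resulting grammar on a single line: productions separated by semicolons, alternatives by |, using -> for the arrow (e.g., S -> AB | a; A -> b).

No ε-productions.
No unit productions to eliminate.
TERM: introduce B -> f, A -> h and substitute in every rule of length ≥2.
BIN: U -> SSB becomes U -> SC, C -> SB.

S -> AA | TA; A -> h; B -> f; C -> SB; T -> h | UB; U -> f | SC | TS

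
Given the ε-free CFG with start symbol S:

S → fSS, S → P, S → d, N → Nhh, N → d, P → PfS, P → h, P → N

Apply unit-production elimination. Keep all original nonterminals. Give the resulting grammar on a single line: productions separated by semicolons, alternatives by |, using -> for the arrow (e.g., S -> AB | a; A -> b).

Unit productions: P->N, S->P.
Unit pairs (A ⇒* B via units): (P,N), (S,N), (S,P).
S: inherits non-unit rules of {N, P, S} → Nhh | PfS | d | fSS | h.
N: inherits non-unit rules of {N} → Nhh | d.
P: inherits non-unit rules of {N, P} → Nhh | PfS | d | h.

S -> d | h | Nhh | PfS | fSS; N -> d | Nhh; P -> d | h | Nhh | PfS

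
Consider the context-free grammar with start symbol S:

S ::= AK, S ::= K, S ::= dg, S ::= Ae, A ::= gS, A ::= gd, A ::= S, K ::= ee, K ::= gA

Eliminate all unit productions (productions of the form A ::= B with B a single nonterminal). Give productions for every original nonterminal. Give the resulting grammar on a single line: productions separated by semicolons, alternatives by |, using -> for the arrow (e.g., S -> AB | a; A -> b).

Unit productions: A->S, S->K.
Unit pairs (A ⇒* B via units): (A,K), (A,S), (S,K).
S: inherits non-unit rules of {K, S} → AK | Ae | dg | ee | gA.
A: inherits non-unit rules of {A, K, S} → AK | Ae | dg | ee | gA | gS | gd.
K: inherits non-unit rules of {K} → ee | gA.

S -> AK | Ae | dg | ee | gA; A -> AK | Ae | dg | ee | gA | gS | gd; K -> ee | gA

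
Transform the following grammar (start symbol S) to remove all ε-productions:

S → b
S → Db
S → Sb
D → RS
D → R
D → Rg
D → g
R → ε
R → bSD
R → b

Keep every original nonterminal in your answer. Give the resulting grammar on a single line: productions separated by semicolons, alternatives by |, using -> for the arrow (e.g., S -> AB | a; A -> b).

S -> b | Db | Sb; D -> R | S | g | RS | Rg; R -> b | bS | bSD

Nullable set: {D, R}.
S -> Db: D nullable, giving Db | b.
D -> R: R nullable, giving R.
D -> RS: R nullable, giving RS | S.
D -> Rg: R nullable, giving Rg | g.
Drop R -> ε.
R -> bSD: D nullable, giving bS | bSD.
Unchanged (no nullable symbols): S -> Sb; S -> b; D -> g; R -> b.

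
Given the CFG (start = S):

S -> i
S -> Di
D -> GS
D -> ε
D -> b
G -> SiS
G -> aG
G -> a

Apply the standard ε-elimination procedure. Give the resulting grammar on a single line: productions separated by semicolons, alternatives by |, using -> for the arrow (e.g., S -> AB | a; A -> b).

Nullable set: {D}.
S -> Di: D nullable, giving Di | i.
Drop D -> ε.
Unchanged (no nullable symbols): S -> i; D -> GS; D -> b; G -> SiS; G -> a; G -> aG.

S -> i | Di; D -> b | GS; G -> a | aG | SiS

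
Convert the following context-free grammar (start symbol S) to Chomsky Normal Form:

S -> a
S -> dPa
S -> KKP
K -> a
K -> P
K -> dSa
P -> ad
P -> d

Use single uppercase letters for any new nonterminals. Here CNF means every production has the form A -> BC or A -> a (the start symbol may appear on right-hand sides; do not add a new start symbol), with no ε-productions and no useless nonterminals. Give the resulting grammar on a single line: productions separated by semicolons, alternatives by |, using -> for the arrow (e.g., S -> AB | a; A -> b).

No ε-productions.
After unit-elimination: S -> a | KKP | dPa; K -> a | d | ad | dSa; P -> d | ad.
TERM: introduce A -> a, B -> d and substitute in every rule of length ≥2.
BIN: K -> BSA becomes K -> BC, C -> SA; S -> BPA becomes S -> BD, D -> PA; S -> KKP becomes S -> KE, E -> KP.

S -> a | BD | KE; A -> a; B -> d; C -> SA; D -> PA; E -> KP; K -> a | d | AB | BC; P -> d | AB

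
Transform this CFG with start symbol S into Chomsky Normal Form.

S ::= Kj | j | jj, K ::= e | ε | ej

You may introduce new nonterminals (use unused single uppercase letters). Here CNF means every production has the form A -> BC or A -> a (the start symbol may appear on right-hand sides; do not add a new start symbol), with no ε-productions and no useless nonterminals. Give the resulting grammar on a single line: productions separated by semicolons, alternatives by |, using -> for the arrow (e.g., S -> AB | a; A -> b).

S -> j | BB | KB; A -> e; B -> j; K -> e | AB

Nullable: {K}; after ε-elimination: S -> j | Kj | jj; K -> e | ej.
No unit productions to eliminate.
TERM: introduce A -> e, B -> j and substitute in every rule of length ≥2.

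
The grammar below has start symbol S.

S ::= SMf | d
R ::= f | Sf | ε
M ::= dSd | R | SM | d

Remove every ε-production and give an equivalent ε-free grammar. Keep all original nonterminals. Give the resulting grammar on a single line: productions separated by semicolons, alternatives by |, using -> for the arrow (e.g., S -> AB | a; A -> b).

S -> d | Sf | SMf; M -> R | S | d | SM | dSd; R -> f | Sf

Nullable set: {M, R}.
S -> SMf: M nullable, giving SMf | Sf.
M -> R: R nullable, giving R.
M -> SM: M nullable, giving S | SM.
Drop R -> ε.
Unchanged (no nullable symbols): S -> d; M -> d; M -> dSd; R -> Sf; R -> f.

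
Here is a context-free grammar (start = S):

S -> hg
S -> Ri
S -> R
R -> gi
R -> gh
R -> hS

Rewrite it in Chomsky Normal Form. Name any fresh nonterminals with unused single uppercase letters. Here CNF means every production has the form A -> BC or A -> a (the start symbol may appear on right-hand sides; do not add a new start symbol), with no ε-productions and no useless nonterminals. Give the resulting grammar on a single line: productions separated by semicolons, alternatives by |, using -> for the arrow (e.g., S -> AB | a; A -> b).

No ε-productions.
After unit-elimination: S -> Ri | gh | gi | hS | hg; R -> gh | gi | hS.
TERM: introduce A -> g, B -> h, C -> i and substitute in every rule of length ≥2.

S -> AB | AC | BA | BS | RC; A -> g; B -> h; C -> i; R -> AB | AC | BS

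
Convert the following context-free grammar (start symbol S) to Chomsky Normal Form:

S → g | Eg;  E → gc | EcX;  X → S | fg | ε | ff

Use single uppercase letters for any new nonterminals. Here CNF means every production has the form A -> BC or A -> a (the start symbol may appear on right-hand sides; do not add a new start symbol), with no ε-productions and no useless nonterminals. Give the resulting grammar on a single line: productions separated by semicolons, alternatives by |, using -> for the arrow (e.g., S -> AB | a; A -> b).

S -> g | EB; A -> c; B -> g; C -> f; D -> AX; E -> BA | EA | ED; X -> g | CB | CC | EB

Nullable: {X}; after ε-elimination: S -> g | Eg; E -> Ec | gc | EcX; X -> S | ff | fg.
After unit-elimination: S -> g | Eg; E -> Ec | gc | EcX; X -> g | Eg | ff | fg.
TERM: introduce A -> c, C -> f, B -> g and substitute in every rule of length ≥2.
BIN: E -> EAX becomes E -> ED, D -> AX.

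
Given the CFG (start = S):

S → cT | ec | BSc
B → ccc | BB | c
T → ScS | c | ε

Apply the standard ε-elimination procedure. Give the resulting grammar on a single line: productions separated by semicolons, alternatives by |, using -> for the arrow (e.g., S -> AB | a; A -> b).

Nullable set: {T}.
S -> cT: T nullable, giving c | cT.
Drop T -> ε.
Unchanged (no nullable symbols): S -> BSc; S -> ec; B -> BB; B -> c; B -> ccc; T -> ScS; T -> c.

S -> c | cT | ec | BSc; B -> c | BB | ccc; T -> c | ScS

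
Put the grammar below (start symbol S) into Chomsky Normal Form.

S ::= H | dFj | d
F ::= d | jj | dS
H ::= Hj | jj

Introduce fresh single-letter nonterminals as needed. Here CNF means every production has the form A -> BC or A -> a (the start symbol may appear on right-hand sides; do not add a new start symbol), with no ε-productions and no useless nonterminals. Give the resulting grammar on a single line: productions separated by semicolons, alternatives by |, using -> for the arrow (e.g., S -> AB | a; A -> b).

No ε-productions.
After unit-elimination: S -> d | Hj | jj | dFj; F -> d | dS | jj; H -> Hj | jj.
TERM: introduce A -> d, B -> j and substitute in every rule of length ≥2.
BIN: S -> AFB becomes S -> AC, C -> FB.

S -> d | AC | BB | HB; A -> d; B -> j; C -> FB; F -> d | AS | BB; H -> BB | HB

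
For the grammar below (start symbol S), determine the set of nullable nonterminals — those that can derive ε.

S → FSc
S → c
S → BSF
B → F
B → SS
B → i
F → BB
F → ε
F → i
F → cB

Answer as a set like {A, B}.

{B, F}

Directly nullable (have an ε-rule): {F}.
B is nullable via B -> F (every symbol on the right is already known nullable).
Not nullable: S — each has a terminal in every rule's right-hand side or depends on a non-nullable symbol.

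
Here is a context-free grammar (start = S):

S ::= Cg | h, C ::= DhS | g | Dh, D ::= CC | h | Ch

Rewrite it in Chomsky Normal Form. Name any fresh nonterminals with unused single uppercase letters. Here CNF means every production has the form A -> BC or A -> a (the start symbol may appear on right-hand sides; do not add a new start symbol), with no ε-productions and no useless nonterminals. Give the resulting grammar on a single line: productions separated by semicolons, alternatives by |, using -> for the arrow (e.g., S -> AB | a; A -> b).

No ε-productions.
No unit productions to eliminate.
TERM: introduce B -> g, A -> h and substitute in every rule of length ≥2.
BIN: C -> DAS becomes C -> DE, E -> AS.

S -> h | CB; A -> h; B -> g; C -> g | DA | DE; D -> h | CA | CC; E -> AS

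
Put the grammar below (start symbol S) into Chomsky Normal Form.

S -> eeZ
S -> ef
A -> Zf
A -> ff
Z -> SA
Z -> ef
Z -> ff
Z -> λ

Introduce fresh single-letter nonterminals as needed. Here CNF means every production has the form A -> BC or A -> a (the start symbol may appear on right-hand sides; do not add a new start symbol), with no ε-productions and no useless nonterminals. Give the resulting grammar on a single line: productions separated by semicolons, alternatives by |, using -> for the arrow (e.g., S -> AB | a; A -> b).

Nullable: {Z}; after ε-elimination: S -> ee | ef | eeZ; A -> f | Zf | ff; Z -> SA | ef | ff.
No unit productions to eliminate.
TERM: introduce C -> e, B -> f and substitute in every rule of length ≥2.
BIN: S -> CCZ becomes S -> CD, D -> CZ.

S -> CB | CC | CD; A -> f | BB | ZB; B -> f; C -> e; D -> CZ; Z -> BB | CB | SA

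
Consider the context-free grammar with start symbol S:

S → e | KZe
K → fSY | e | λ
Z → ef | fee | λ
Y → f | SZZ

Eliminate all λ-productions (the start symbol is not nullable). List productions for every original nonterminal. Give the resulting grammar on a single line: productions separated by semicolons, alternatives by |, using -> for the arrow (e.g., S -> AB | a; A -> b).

S -> e | Ke | Ze | KZe; K -> e | fSY; Y -> S | f | SZ | SZZ; Z -> ef | fee

Nullable set: {K, Z}.
S -> KZe: K, Z nullable, giving KZe | Ke | Ze | e.
Drop K -> λ.
Y -> SZZ: Z, Z nullable, giving S | SZ | SZZ.
Drop Z -> λ.
Unchanged (no nullable symbols): S -> e; K -> e; K -> fSY; Y -> f; Z -> ef; Z -> fee.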